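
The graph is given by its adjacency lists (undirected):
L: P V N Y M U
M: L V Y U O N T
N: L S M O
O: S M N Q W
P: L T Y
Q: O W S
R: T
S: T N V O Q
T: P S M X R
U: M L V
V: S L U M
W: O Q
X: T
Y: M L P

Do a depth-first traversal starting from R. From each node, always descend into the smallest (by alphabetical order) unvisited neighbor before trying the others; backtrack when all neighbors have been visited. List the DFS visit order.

R, T, M, L, N, O, Q, S, V, U, W, P, Y, X

Visit R
R → T
T → M
M → L
L → N
N → O
O → Q
Q → S
S → V
V → U
Q → W
L → P
P → Y
T → X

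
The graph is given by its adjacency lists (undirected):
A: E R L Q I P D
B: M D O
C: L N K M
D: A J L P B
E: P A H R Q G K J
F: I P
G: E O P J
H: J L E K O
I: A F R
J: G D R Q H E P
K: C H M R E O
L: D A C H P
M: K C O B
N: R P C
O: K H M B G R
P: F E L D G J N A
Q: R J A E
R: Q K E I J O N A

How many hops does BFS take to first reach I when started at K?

Level 0: K
Level 1: C, E, H, M, O, R
Level 2: A, B, G, I, J, L, N, P, Q
Level 3: D, F
I first appears at level 2.

2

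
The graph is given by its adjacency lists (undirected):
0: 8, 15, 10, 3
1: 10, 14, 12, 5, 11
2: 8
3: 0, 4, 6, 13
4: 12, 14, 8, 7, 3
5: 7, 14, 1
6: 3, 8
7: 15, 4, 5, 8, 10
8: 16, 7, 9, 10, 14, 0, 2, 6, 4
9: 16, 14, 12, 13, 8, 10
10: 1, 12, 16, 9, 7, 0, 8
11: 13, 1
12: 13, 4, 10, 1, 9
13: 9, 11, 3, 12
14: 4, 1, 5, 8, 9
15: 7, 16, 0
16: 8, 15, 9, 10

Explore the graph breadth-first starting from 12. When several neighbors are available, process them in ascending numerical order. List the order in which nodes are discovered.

Visit 12; enqueue 1, 4, 9, 10, 13 → queue [1, 4, 9, 10, 13]
Visit 1; enqueue 5, 11, 14 → queue [4, 9, 10, 13, 5, 11, 14]
Visit 4; enqueue 3, 7, 8 → queue [9, 10, 13, 5, 11, 14, 3, 7, 8]
Visit 9; enqueue 16 → queue [10, 13, 5, 11, 14, 3, 7, 8, 16]
Visit 10; enqueue 0 → queue [13, 5, 11, 14, 3, 7, 8, 16, 0]
Visit 13 → queue [5, 11, 14, 3, 7, 8, 16, 0]
Visit 5 → queue [11, 14, 3, 7, 8, 16, 0]
Visit 11 → queue [14, 3, 7, 8, 16, 0]
Visit 14 → queue [3, 7, 8, 16, 0]
Visit 3; enqueue 6 → queue [7, 8, 16, 0, 6]
Visit 7; enqueue 15 → queue [8, 16, 0, 6, 15]
Visit 8; enqueue 2 → queue [16, 0, 6, 15, 2]
Visit 16 → queue [0, 6, 15, 2]
Visit 0 → queue [6, 15, 2]
Visit 6 → queue [15, 2]
Visit 15 → queue [2]
Visit 2 → queue []

12 → 1 → 4 → 9 → 10 → 13 → 5 → 11 → 14 → 3 → 7 → 8 → 16 → 0 → 6 → 15 → 2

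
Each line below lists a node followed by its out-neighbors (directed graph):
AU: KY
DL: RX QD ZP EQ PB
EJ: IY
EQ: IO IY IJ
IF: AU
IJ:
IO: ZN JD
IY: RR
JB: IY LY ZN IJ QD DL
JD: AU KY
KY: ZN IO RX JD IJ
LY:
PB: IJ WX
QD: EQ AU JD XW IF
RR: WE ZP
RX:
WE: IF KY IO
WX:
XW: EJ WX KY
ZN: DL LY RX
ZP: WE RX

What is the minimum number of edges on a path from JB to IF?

2

Level 0: JB
Level 1: DL, IJ, IY, LY, QD, ZN
Level 2: AU, EQ, IF, JD, PB, RR, RX, XW, ZP
Level 3: EJ, IO, KY, WE, WX
IF first appears at level 2.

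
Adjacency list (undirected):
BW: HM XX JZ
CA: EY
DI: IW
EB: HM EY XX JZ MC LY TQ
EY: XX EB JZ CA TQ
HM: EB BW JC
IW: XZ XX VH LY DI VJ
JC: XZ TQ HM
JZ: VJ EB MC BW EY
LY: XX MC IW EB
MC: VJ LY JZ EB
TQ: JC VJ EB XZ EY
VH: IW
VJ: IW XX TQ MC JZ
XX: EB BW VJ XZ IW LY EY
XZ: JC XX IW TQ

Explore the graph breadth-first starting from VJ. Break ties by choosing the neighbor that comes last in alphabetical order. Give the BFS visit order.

Visit VJ; enqueue XX, TQ, MC, JZ, IW → queue [XX, TQ, MC, JZ, IW]
Visit XX; enqueue XZ, LY, EY, EB, BW → queue [TQ, MC, JZ, IW, XZ, LY, EY, EB, BW]
Visit TQ; enqueue JC → queue [MC, JZ, IW, XZ, LY, EY, EB, BW, JC]
Visit MC → queue [JZ, IW, XZ, LY, EY, EB, BW, JC]
Visit JZ → queue [IW, XZ, LY, EY, EB, BW, JC]
Visit IW; enqueue VH, DI → queue [XZ, LY, EY, EB, BW, JC, VH, DI]
Visit XZ → queue [LY, EY, EB, BW, JC, VH, DI]
Visit LY → queue [EY, EB, BW, JC, VH, DI]
Visit EY; enqueue CA → queue [EB, BW, JC, VH, DI, CA]
Visit EB; enqueue HM → queue [BW, JC, VH, DI, CA, HM]
Visit BW → queue [JC, VH, DI, CA, HM]
Visit JC → queue [VH, DI, CA, HM]
Visit VH → queue [DI, CA, HM]
Visit DI → queue [CA, HM]
Visit CA → queue [HM]
Visit HM → queue []

VJ, XX, TQ, MC, JZ, IW, XZ, LY, EY, EB, BW, JC, VH, DI, CA, HM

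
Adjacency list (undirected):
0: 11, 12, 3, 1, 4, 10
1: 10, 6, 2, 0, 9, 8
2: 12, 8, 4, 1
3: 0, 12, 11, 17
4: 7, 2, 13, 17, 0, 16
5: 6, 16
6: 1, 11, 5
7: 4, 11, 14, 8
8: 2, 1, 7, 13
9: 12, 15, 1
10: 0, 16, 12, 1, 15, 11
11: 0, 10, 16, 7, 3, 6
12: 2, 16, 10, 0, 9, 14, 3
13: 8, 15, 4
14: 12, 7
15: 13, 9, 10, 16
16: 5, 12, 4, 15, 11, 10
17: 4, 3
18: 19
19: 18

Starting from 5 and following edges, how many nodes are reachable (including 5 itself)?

BFS from 5 visits: 5, 6, 16, 1, 11, 12, 4, 15, 10, 2, 0, 9, 8, 7, 3, 14, 13, 17
Reachable nodes: 18 of 20 total.

18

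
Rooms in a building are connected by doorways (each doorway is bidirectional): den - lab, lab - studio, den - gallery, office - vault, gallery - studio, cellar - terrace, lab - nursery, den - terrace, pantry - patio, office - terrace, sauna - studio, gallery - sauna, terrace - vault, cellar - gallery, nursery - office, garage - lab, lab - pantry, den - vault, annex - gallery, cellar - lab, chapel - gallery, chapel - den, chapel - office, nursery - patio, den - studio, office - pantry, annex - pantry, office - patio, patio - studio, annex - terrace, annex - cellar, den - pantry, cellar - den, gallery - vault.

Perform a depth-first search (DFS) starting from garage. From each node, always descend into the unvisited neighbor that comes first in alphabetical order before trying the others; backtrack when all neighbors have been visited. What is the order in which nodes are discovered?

Visit garage
garage → lab
lab → cellar
cellar → annex
annex → gallery
gallery → chapel
chapel → den
den → pantry
pantry → office
office → nursery
nursery → patio
patio → studio
studio → sauna
office → terrace
terrace → vault

garage, lab, cellar, annex, gallery, chapel, den, pantry, office, nursery, patio, studio, sauna, terrace, vault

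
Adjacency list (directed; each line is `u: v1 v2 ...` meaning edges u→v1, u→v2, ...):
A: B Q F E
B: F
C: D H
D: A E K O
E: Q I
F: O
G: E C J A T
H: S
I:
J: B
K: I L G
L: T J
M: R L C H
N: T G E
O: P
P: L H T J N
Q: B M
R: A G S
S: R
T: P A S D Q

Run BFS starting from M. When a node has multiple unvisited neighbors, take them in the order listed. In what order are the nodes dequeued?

M, R, L, C, H, A, G, S, T, J, D, B, Q, F, E, P, K, O, I, N

Visit M; enqueue R, L, C, H → queue [R, L, C, H]
Visit R; enqueue A, G, S → queue [L, C, H, A, G, S]
Visit L; enqueue T, J → queue [C, H, A, G, S, T, J]
Visit C; enqueue D → queue [H, A, G, S, T, J, D]
Visit H → queue [A, G, S, T, J, D]
Visit A; enqueue B, Q, F, E → queue [G, S, T, J, D, B, Q, F, E]
Visit G → queue [S, T, J, D, B, Q, F, E]
Visit S → queue [T, J, D, B, Q, F, E]
Visit T; enqueue P → queue [J, D, B, Q, F, E, P]
Visit J → queue [D, B, Q, F, E, P]
Visit D; enqueue K, O → queue [B, Q, F, E, P, K, O]
Visit B → queue [Q, F, E, P, K, O]
Visit Q → queue [F, E, P, K, O]
Visit F → queue [E, P, K, O]
Visit E; enqueue I → queue [P, K, O, I]
Visit P; enqueue N → queue [K, O, I, N]
Visit K → queue [O, I, N]
Visit O → queue [I, N]
Visit I → queue [N]
Visit N → queue []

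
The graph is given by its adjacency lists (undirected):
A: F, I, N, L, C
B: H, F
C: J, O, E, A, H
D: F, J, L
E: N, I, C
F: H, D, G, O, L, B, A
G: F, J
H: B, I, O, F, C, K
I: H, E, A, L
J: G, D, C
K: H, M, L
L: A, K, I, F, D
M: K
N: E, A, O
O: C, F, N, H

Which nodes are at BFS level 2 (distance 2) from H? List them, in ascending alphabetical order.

Level 0: H
Level 1: B, C, F, I, K, O
Level 2: A, D, E, G, J, L, M, N

A, D, E, G, J, L, M, N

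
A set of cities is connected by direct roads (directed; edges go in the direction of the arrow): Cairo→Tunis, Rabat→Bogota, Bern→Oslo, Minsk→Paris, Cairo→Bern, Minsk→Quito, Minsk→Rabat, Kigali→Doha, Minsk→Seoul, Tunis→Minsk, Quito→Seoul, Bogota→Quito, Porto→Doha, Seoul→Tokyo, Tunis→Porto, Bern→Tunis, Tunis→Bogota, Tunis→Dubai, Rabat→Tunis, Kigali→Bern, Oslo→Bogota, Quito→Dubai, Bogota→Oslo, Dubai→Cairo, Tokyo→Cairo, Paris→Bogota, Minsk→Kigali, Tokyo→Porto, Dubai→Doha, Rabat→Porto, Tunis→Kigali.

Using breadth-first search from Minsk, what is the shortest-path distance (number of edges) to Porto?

2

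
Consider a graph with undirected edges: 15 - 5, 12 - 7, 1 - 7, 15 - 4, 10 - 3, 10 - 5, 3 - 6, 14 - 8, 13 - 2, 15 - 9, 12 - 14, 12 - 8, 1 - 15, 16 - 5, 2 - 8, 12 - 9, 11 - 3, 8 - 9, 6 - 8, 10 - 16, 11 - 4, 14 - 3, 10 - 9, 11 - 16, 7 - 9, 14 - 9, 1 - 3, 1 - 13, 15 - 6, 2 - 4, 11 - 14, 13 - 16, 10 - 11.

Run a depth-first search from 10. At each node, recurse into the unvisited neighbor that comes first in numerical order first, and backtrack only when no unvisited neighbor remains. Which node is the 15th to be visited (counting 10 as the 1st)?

6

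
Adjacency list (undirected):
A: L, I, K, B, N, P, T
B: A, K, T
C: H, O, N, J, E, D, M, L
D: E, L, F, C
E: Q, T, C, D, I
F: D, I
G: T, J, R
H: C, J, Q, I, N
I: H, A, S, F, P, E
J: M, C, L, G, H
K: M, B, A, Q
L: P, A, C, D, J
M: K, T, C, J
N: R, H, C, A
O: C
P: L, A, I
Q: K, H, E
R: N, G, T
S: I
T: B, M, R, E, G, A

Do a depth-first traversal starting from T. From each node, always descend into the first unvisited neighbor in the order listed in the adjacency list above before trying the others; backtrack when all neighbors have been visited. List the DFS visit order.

Visit T
T → B
B → A
A → L
L → P
P → I
I → H
H → C
C → O
C → N
N → R
R → G
G → J
J → M
M → K
K → Q
Q → E
E → D
D → F
I → S

T, B, A, L, P, I, H, C, O, N, R, G, J, M, K, Q, E, D, F, S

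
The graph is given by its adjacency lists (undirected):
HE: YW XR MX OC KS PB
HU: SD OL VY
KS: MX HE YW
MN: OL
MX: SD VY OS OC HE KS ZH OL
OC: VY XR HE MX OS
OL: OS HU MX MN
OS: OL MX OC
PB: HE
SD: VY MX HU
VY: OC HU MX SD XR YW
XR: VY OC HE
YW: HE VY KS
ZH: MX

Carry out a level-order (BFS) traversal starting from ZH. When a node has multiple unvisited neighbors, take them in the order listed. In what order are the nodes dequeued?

Visit ZH; enqueue MX → queue [MX]
Visit MX; enqueue SD, VY, OS, OC, HE, KS, OL → queue [SD, VY, OS, OC, HE, KS, OL]
Visit SD; enqueue HU → queue [VY, OS, OC, HE, KS, OL, HU]
Visit VY; enqueue XR, YW → queue [OS, OC, HE, KS, OL, HU, XR, YW]
Visit OS → queue [OC, HE, KS, OL, HU, XR, YW]
Visit OC → queue [HE, KS, OL, HU, XR, YW]
Visit HE; enqueue PB → queue [KS, OL, HU, XR, YW, PB]
Visit KS → queue [OL, HU, XR, YW, PB]
Visit OL; enqueue MN → queue [HU, XR, YW, PB, MN]
Visit HU → queue [XR, YW, PB, MN]
Visit XR → queue [YW, PB, MN]
Visit YW → queue [PB, MN]
Visit PB → queue [MN]
Visit MN → queue []

ZH MX SD VY OS OC HE KS OL HU XR YW PB MN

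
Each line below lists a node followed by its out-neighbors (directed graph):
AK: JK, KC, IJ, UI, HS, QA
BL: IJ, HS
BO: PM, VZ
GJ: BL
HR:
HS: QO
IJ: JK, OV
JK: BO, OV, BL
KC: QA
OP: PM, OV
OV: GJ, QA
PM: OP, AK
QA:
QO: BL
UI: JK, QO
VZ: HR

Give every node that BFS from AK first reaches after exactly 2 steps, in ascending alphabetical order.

BL, BO, OV, QO

Level 0: AK
Level 1: HS, IJ, JK, KC, QA, UI
Level 2: BL, BO, OV, QO
Level 3: GJ, PM, VZ
Level 4: HR, OP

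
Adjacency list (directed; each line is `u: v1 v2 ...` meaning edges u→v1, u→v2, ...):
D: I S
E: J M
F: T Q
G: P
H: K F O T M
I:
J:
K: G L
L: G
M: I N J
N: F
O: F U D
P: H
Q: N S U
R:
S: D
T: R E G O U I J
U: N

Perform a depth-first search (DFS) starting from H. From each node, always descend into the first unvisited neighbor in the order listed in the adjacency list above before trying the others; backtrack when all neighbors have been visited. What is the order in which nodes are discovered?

H, K, G, P, L, F, T, R, E, J, M, I, N, O, U, D, S, Q

Visit H
H → K
K → G
G → P
K → L
H → F
F → T
T → R
T → E
E → J
E → M
M → I
M → N
T → O
O → U
O → D
D → S
F → Q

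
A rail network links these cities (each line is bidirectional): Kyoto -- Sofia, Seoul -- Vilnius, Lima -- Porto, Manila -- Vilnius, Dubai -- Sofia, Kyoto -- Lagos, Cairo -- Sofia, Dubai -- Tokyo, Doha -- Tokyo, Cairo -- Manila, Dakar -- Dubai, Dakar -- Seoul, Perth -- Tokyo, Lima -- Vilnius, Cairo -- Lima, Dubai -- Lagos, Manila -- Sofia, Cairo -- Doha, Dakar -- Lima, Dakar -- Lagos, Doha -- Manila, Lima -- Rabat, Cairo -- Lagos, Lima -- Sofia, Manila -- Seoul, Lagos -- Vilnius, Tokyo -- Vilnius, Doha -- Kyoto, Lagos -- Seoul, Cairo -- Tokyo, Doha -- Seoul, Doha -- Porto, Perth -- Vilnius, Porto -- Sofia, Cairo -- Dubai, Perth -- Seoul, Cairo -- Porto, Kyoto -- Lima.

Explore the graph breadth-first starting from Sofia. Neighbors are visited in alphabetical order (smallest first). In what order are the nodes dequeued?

Sofia → Cairo → Dubai → Kyoto → Lima → Manila → Porto → Doha → Lagos → Tokyo → Dakar → Rabat → Vilnius → Seoul → Perth

Visit Sofia; enqueue Cairo, Dubai, Kyoto, Lima, Manila, Porto → queue [Cairo, Dubai, Kyoto, Lima, Manila, Porto]
Visit Cairo; enqueue Doha, Lagos, Tokyo → queue [Dubai, Kyoto, Lima, Manila, Porto, Doha, Lagos, Tokyo]
Visit Dubai; enqueue Dakar → queue [Kyoto, Lima, Manila, Porto, Doha, Lagos, Tokyo, Dakar]
Visit Kyoto → queue [Lima, Manila, Porto, Doha, Lagos, Tokyo, Dakar]
Visit Lima; enqueue Rabat, Vilnius → queue [Manila, Porto, Doha, Lagos, Tokyo, Dakar, Rabat, Vilnius]
Visit Manila; enqueue Seoul → queue [Porto, Doha, Lagos, Tokyo, Dakar, Rabat, Vilnius, Seoul]
Visit Porto → queue [Doha, Lagos, Tokyo, Dakar, Rabat, Vilnius, Seoul]
Visit Doha → queue [Lagos, Tokyo, Dakar, Rabat, Vilnius, Seoul]
Visit Lagos → queue [Tokyo, Dakar, Rabat, Vilnius, Seoul]
Visit Tokyo; enqueue Perth → queue [Dakar, Rabat, Vilnius, Seoul, Perth]
Visit Dakar → queue [Rabat, Vilnius, Seoul, Perth]
Visit Rabat → queue [Vilnius, Seoul, Perth]
Visit Vilnius → queue [Seoul, Perth]
Visit Seoul → queue [Perth]
Visit Perth → queue []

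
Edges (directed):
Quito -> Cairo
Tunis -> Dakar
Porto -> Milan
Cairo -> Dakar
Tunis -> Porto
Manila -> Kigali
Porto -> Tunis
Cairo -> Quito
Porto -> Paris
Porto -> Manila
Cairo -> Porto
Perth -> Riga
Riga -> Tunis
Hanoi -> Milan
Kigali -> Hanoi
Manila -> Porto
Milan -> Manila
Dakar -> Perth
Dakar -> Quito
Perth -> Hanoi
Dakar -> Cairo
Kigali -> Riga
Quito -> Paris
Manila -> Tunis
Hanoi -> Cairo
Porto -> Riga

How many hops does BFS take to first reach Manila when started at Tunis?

Level 0: Tunis
Level 1: Dakar, Porto
Level 2: Cairo, Manila, Milan, Paris, Perth, Quito, Riga
Level 3: Hanoi, Kigali
Manila first appears at level 2.

2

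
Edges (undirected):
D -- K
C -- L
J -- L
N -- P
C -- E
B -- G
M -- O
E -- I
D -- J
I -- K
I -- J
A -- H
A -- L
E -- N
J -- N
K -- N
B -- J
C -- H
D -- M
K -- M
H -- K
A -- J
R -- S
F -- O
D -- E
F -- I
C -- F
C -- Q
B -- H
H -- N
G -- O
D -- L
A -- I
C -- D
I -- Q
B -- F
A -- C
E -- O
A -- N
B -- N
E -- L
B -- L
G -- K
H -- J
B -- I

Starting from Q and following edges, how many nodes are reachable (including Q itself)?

17

BFS from Q visits: Q, I, C, K, J, F, E, B, A, L, H, D, N, M, G, O, P
Reachable nodes: 17 of 19 total.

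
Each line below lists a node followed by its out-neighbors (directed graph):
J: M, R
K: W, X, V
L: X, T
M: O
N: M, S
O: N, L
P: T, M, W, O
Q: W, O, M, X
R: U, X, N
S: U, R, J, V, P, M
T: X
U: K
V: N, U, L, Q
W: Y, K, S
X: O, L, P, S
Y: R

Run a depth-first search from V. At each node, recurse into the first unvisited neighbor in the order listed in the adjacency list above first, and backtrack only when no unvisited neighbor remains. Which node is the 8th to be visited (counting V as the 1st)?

T

Visit V
V → N
N → M
M → O
O → L
L → X
X → P
P → T
P → W
W → Y
Y → R
R → U
U → K
W → S
S → J
V → Q

Visit order: V, N, M, O, L, X, P, T, W, Y, R, U, K, S, J, Q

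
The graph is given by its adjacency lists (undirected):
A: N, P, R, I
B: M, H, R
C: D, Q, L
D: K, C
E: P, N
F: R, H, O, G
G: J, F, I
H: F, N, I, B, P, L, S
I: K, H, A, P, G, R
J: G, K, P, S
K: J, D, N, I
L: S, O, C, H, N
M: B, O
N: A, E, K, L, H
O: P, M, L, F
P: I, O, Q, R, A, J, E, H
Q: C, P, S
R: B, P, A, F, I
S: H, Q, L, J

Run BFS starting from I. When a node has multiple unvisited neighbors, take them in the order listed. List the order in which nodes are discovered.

Visit I; enqueue K, H, A, P, G, R → queue [K, H, A, P, G, R]
Visit K; enqueue J, D, N → queue [H, A, P, G, R, J, D, N]
Visit H; enqueue F, B, L, S → queue [A, P, G, R, J, D, N, F, B, L, S]
Visit A → queue [P, G, R, J, D, N, F, B, L, S]
Visit P; enqueue O, Q, E → queue [G, R, J, D, N, F, B, L, S, O, Q, E]
Visit G → queue [R, J, D, N, F, B, L, S, O, Q, E]
Visit R → queue [J, D, N, F, B, L, S, O, Q, E]
Visit J → queue [D, N, F, B, L, S, O, Q, E]
Visit D; enqueue C → queue [N, F, B, L, S, O, Q, E, C]
Visit N → queue [F, B, L, S, O, Q, E, C]
Visit F → queue [B, L, S, O, Q, E, C]
Visit B; enqueue M → queue [L, S, O, Q, E, C, M]
Visit L → queue [S, O, Q, E, C, M]
Visit S → queue [O, Q, E, C, M]
Visit O → queue [Q, E, C, M]
Visit Q → queue [E, C, M]
Visit E → queue [C, M]
Visit C → queue [M]
Visit M → queue []

I K H A P G R J D N F B L S O Q E C M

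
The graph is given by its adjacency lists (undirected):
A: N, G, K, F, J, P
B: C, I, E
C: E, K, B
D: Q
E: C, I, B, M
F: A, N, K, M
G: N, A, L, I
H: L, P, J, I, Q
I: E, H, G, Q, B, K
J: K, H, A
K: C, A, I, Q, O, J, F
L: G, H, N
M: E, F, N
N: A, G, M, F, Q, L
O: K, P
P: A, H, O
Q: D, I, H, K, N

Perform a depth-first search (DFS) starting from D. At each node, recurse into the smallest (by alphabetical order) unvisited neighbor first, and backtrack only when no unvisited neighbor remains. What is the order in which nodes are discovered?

Visit D
D → Q
Q → H
H → I
I → B
B → C
C → E
E → M
M → F
F → A
A → G
G → L
L → N
A → J
J → K
K → O
O → P

D, Q, H, I, B, C, E, M, F, A, G, L, N, J, K, O, P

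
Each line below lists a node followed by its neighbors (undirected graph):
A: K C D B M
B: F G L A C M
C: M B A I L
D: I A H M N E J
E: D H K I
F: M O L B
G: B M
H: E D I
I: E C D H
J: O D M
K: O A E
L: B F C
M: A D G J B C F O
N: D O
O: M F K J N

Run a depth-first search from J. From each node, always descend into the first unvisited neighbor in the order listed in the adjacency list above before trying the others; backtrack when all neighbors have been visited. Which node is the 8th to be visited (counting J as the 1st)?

I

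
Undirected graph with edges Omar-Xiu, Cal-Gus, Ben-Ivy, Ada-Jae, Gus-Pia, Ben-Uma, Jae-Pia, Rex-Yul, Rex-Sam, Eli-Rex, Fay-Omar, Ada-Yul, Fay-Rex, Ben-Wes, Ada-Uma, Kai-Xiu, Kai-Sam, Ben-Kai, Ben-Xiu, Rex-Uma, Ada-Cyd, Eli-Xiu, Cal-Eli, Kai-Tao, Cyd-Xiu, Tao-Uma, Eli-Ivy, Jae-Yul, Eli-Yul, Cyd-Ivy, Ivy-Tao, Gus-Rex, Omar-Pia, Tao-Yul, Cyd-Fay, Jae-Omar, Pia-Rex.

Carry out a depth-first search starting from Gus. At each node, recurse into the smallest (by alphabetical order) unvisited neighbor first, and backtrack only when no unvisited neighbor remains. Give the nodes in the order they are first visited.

Gus Cal Eli Ivy Ben Kai Sam Rex Fay Cyd Ada Jae Omar Pia Xiu Yul Tao Uma Wes

Visit Gus
Gus → Cal
Cal → Eli
Eli → Ivy
Ivy → Ben
Ben → Kai
Kai → Sam
Sam → Rex
Rex → Fay
Fay → Cyd
Cyd → Ada
Ada → Jae
Jae → Omar
Omar → Pia
Omar → Xiu
Jae → Yul
Yul → Tao
Tao → Uma
Ben → Wes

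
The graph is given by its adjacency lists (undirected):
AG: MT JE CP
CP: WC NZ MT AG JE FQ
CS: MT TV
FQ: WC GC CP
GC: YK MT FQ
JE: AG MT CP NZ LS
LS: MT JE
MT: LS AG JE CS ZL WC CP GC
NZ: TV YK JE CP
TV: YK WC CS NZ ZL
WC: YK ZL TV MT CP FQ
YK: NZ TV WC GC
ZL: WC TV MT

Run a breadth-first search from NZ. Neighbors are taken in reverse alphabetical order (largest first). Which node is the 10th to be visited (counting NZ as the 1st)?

Visit NZ; enqueue YK, TV, JE, CP → queue [YK, TV, JE, CP]
Visit YK; enqueue WC, GC → queue [TV, JE, CP, WC, GC]
Visit TV; enqueue ZL, CS → queue [JE, CP, WC, GC, ZL, CS]
Visit JE; enqueue MT, LS, AG → queue [CP, WC, GC, ZL, CS, MT, LS, AG]
Visit CP; enqueue FQ → queue [WC, GC, ZL, CS, MT, LS, AG, FQ]
Visit WC → queue [GC, ZL, CS, MT, LS, AG, FQ]
Visit GC → queue [ZL, CS, MT, LS, AG, FQ]
Visit ZL → queue [CS, MT, LS, AG, FQ]
Visit CS → queue [MT, LS, AG, FQ]
Visit MT → queue [LS, AG, FQ]
Visit LS → queue [AG, FQ]
Visit AG → queue [FQ]
Visit FQ → queue []

Visit order: NZ, YK, TV, JE, CP, WC, GC, ZL, CS, MT, LS, AG, FQ

MT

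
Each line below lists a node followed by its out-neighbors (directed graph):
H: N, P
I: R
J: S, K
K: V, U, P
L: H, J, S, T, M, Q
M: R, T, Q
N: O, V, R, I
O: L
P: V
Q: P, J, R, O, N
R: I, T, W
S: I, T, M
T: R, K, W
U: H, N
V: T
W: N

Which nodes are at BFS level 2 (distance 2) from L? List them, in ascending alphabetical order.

I, K, N, O, P, R, W

Level 0: L
Level 1: H, J, M, Q, S, T
Level 2: I, K, N, O, P, R, W
Level 3: U, V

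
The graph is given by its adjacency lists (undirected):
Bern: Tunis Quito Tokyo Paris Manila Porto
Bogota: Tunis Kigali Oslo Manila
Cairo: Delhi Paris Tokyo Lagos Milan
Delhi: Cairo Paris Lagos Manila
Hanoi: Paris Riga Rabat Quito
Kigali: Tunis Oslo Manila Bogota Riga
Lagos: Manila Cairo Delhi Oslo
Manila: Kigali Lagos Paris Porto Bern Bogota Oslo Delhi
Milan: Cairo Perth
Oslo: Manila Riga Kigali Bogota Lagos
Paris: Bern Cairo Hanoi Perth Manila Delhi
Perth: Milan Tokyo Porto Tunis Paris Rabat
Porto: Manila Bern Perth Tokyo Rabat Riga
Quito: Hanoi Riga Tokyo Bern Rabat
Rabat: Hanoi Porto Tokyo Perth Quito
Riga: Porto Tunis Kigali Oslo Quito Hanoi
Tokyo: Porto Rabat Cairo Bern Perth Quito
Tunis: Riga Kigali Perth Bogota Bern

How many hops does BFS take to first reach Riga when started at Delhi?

Level 0: Delhi
Level 1: Cairo, Lagos, Manila, Paris
Level 2: Bern, Bogota, Hanoi, Kigali, Milan, Oslo, Perth, Porto, Tokyo
Level 3: Quito, Rabat, Riga, Tunis
Riga first appears at level 3.

3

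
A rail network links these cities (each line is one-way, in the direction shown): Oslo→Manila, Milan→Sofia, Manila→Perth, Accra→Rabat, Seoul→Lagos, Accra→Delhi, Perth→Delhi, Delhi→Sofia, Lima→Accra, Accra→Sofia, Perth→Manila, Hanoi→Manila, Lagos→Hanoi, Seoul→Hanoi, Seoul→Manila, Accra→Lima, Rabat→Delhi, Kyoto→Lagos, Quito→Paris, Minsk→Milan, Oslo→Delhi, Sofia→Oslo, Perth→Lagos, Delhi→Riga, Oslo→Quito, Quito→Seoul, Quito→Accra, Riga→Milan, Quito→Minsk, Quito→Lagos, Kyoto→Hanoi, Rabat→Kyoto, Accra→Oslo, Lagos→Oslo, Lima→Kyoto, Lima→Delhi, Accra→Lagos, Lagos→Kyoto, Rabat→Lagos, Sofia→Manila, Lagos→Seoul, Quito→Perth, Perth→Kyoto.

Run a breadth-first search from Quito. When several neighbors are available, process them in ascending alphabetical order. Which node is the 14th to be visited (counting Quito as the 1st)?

Kyoto

Visit Quito; enqueue Accra, Lagos, Minsk, Paris, Perth, Seoul → queue [Accra, Lagos, Minsk, Paris, Perth, Seoul]
Visit Accra; enqueue Delhi, Lima, Oslo, Rabat, Sofia → queue [Lagos, Minsk, Paris, Perth, Seoul, Delhi, Lima, Oslo, Rabat, Sofia]
Visit Lagos; enqueue Hanoi, Kyoto → queue [Minsk, Paris, Perth, Seoul, Delhi, Lima, Oslo, Rabat, Sofia, Hanoi, Kyoto]
Visit Minsk; enqueue Milan → queue [Paris, Perth, Seoul, Delhi, Lima, Oslo, Rabat, Sofia, Hanoi, Kyoto, Milan]
Visit Paris → queue [Perth, Seoul, Delhi, Lima, Oslo, Rabat, Sofia, Hanoi, Kyoto, Milan]
Visit Perth; enqueue Manila → queue [Seoul, Delhi, Lima, Oslo, Rabat, Sofia, Hanoi, Kyoto, Milan, Manila]
Visit Seoul → queue [Delhi, Lima, Oslo, Rabat, Sofia, Hanoi, Kyoto, Milan, Manila]
Visit Delhi; enqueue Riga → queue [Lima, Oslo, Rabat, Sofia, Hanoi, Kyoto, Milan, Manila, Riga]
Visit Lima → queue [Oslo, Rabat, Sofia, Hanoi, Kyoto, Milan, Manila, Riga]
Visit Oslo → queue [Rabat, Sofia, Hanoi, Kyoto, Milan, Manila, Riga]
Visit Rabat → queue [Sofia, Hanoi, Kyoto, Milan, Manila, Riga]
Visit Sofia → queue [Hanoi, Kyoto, Milan, Manila, Riga]
Visit Hanoi → queue [Kyoto, Milan, Manila, Riga]
Visit Kyoto → queue [Milan, Manila, Riga]
Visit Milan → queue [Manila, Riga]
Visit Manila → queue [Riga]
Visit Riga → queue []

Visit order: Quito, Accra, Lagos, Minsk, Paris, Perth, Seoul, Delhi, Lima, Oslo, Rabat, Sofia, Hanoi, Kyoto, Milan, Manila, Riga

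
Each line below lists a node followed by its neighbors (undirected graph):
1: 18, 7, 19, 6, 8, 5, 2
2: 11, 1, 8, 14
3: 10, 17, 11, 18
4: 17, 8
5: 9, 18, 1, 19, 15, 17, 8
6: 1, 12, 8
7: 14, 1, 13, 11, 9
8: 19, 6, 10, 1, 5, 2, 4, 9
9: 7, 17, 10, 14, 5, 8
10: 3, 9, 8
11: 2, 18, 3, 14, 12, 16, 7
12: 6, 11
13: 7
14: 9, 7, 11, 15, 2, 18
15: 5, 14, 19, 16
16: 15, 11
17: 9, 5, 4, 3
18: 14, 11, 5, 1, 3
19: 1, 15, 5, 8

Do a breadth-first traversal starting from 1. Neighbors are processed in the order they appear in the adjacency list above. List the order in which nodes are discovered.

Visit 1; enqueue 18, 7, 19, 6, 8, 5, 2 → queue [18, 7, 19, 6, 8, 5, 2]
Visit 18; enqueue 14, 11, 3 → queue [7, 19, 6, 8, 5, 2, 14, 11, 3]
Visit 7; enqueue 13, 9 → queue [19, 6, 8, 5, 2, 14, 11, 3, 13, 9]
Visit 19; enqueue 15 → queue [6, 8, 5, 2, 14, 11, 3, 13, 9, 15]
Visit 6; enqueue 12 → queue [8, 5, 2, 14, 11, 3, 13, 9, 15, 12]
Visit 8; enqueue 10, 4 → queue [5, 2, 14, 11, 3, 13, 9, 15, 12, 10, 4]
Visit 5; enqueue 17 → queue [2, 14, 11, 3, 13, 9, 15, 12, 10, 4, 17]
Visit 2 → queue [14, 11, 3, 13, 9, 15, 12, 10, 4, 17]
Visit 14 → queue [11, 3, 13, 9, 15, 12, 10, 4, 17]
Visit 11; enqueue 16 → queue [3, 13, 9, 15, 12, 10, 4, 17, 16]
Visit 3 → queue [13, 9, 15, 12, 10, 4, 17, 16]
Visit 13 → queue [9, 15, 12, 10, 4, 17, 16]
Visit 9 → queue [15, 12, 10, 4, 17, 16]
Visit 15 → queue [12, 10, 4, 17, 16]
Visit 12 → queue [10, 4, 17, 16]
Visit 10 → queue [4, 17, 16]
Visit 4 → queue [17, 16]
Visit 17 → queue [16]
Visit 16 → queue []

1 → 18 → 7 → 19 → 6 → 8 → 5 → 2 → 14 → 11 → 3 → 13 → 9 → 15 → 12 → 10 → 4 → 17 → 16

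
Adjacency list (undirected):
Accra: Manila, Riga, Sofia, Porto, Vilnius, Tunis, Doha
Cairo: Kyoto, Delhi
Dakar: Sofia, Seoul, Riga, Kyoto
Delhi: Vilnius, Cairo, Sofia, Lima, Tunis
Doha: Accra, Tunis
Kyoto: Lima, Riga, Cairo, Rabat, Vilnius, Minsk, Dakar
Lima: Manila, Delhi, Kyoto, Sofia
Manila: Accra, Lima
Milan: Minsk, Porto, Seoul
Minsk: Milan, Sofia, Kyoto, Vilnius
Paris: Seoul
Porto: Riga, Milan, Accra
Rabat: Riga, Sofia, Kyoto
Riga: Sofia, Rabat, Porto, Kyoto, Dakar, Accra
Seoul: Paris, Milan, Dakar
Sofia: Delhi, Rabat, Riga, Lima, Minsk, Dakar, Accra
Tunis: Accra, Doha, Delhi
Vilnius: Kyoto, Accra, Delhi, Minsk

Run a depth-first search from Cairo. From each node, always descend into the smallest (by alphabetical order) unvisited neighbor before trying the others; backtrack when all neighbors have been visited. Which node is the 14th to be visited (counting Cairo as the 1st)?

Sofia

Visit Cairo
Cairo → Delhi
Delhi → Lima
Lima → Kyoto
Kyoto → Dakar
Dakar → Riga
Riga → Accra
Accra → Doha
Doha → Tunis
Accra → Manila
Accra → Porto
Porto → Milan
Milan → Minsk
Minsk → Sofia
Sofia → Rabat
Minsk → Vilnius
Milan → Seoul
Seoul → Paris

Visit order: Cairo, Delhi, Lima, Kyoto, Dakar, Riga, Accra, Doha, Tunis, Manila, Porto, Milan, Minsk, Sofia, Rabat, Vilnius, Seoul, Paris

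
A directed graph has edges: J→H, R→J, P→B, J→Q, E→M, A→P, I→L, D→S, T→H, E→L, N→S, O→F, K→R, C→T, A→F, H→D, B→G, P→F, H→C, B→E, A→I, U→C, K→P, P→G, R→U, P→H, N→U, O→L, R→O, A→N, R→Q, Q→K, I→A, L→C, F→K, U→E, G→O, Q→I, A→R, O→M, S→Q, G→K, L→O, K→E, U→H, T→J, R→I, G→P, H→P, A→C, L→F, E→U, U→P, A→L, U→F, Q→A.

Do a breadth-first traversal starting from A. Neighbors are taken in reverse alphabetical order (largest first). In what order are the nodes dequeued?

Visit A; enqueue R, P, N, L, I, F, C → queue [R, P, N, L, I, F, C]
Visit R; enqueue U, Q, O, J → queue [P, N, L, I, F, C, U, Q, O, J]
Visit P; enqueue H, G, B → queue [N, L, I, F, C, U, Q, O, J, H, G, B]
Visit N; enqueue S → queue [L, I, F, C, U, Q, O, J, H, G, B, S]
Visit L → queue [I, F, C, U, Q, O, J, H, G, B, S]
Visit I → queue [F, C, U, Q, O, J, H, G, B, S]
Visit F; enqueue K → queue [C, U, Q, O, J, H, G, B, S, K]
Visit C; enqueue T → queue [U, Q, O, J, H, G, B, S, K, T]
Visit U; enqueue E → queue [Q, O, J, H, G, B, S, K, T, E]
Visit Q → queue [O, J, H, G, B, S, K, T, E]
Visit O; enqueue M → queue [J, H, G, B, S, K, T, E, M]
Visit J → queue [H, G, B, S, K, T, E, M]
Visit H; enqueue D → queue [G, B, S, K, T, E, M, D]
Visit G → queue [B, S, K, T, E, M, D]
Visit B → queue [S, K, T, E, M, D]
Visit S → queue [K, T, E, M, D]
Visit K → queue [T, E, M, D]
Visit T → queue [E, M, D]
Visit E → queue [M, D]
Visit M → queue [D]
Visit D → queue []

A → R → P → N → L → I → F → C → U → Q → O → J → H → G → B → S → K → T → E → M → D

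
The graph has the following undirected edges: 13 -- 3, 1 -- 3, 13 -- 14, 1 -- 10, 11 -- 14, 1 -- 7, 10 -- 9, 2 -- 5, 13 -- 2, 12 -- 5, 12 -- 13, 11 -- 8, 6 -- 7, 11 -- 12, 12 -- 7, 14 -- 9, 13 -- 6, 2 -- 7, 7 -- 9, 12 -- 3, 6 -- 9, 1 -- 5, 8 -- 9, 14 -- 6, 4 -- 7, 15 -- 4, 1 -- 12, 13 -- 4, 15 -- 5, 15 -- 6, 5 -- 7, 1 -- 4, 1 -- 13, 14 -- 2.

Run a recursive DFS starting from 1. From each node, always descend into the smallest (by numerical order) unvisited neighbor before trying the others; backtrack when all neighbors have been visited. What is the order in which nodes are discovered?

Visit 1
1 → 3
3 → 12
12 → 5
5 → 2
2 → 7
7 → 4
4 → 13
13 → 6
6 → 9
9 → 8
8 → 11
11 → 14
9 → 10
6 → 15

1 -> 3 -> 12 -> 5 -> 2 -> 7 -> 4 -> 13 -> 6 -> 9 -> 8 -> 11 -> 14 -> 10 -> 15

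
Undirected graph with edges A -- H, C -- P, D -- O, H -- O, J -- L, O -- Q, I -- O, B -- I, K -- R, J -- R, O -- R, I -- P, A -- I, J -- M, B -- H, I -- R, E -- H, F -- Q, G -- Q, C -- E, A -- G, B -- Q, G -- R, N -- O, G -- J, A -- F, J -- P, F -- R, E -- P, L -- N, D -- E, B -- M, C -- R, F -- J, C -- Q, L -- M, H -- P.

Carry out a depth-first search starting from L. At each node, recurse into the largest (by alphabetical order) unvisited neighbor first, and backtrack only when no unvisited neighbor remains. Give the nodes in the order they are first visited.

L, N, O, R, K, J, P, I, B, Q, G, A, H, E, D, C, F, M

Visit L
L → N
N → O
O → R
R → K
R → J
J → P
P → I
I → B
B → Q
Q → G
G → A
A → H
H → E
E → D
E → C
A → F
B → M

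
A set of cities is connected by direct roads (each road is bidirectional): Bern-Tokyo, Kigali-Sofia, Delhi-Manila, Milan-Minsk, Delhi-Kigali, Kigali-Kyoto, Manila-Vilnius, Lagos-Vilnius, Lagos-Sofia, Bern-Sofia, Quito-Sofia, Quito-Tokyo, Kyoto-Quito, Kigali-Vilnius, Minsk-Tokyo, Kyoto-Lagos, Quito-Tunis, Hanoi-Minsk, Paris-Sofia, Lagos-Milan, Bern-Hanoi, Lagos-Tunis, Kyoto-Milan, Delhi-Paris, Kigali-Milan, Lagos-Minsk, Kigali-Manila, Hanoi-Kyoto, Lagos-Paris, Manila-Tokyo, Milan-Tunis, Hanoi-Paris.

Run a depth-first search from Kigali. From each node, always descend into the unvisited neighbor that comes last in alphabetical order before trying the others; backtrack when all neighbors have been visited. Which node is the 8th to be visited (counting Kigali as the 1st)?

Minsk

Visit Kigali
Kigali → Vilnius
Vilnius → Manila
Manila → Tokyo
Tokyo → Quito
Quito → Tunis
Tunis → Milan
Milan → Minsk
Minsk → Lagos
Lagos → Sofia
Sofia → Paris
Paris → Hanoi
Hanoi → Kyoto
Hanoi → Bern
Paris → Delhi

Visit order: Kigali, Vilnius, Manila, Tokyo, Quito, Tunis, Milan, Minsk, Lagos, Sofia, Paris, Hanoi, Kyoto, Bern, Delhi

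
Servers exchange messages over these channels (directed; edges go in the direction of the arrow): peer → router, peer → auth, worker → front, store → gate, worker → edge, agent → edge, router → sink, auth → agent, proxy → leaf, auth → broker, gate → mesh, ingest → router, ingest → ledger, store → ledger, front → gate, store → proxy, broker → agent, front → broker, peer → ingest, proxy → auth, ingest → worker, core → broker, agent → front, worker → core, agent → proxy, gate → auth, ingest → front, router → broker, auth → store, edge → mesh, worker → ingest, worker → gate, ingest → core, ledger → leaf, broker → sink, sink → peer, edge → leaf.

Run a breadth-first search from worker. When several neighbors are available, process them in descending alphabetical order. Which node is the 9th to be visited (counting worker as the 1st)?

Visit worker; enqueue ingest, gate, front, edge, core → queue [ingest, gate, front, edge, core]
Visit ingest; enqueue router, ledger → queue [gate, front, edge, core, router, ledger]
Visit gate; enqueue mesh, auth → queue [front, edge, core, router, ledger, mesh, auth]
Visit front; enqueue broker → queue [edge, core, router, ledger, mesh, auth, broker]
Visit edge; enqueue leaf → queue [core, router, ledger, mesh, auth, broker, leaf]
Visit core → queue [router, ledger, mesh, auth, broker, leaf]
Visit router; enqueue sink → queue [ledger, mesh, auth, broker, leaf, sink]
Visit ledger → queue [mesh, auth, broker, leaf, sink]
Visit mesh → queue [auth, broker, leaf, sink]
Visit auth; enqueue store, agent → queue [broker, leaf, sink, store, agent]
Visit broker → queue [leaf, sink, store, agent]
Visit leaf → queue [sink, store, agent]
Visit sink; enqueue peer → queue [store, agent, peer]
Visit store; enqueue proxy → queue [agent, peer, proxy]
Visit agent → queue [peer, proxy]
Visit peer → queue [proxy]
Visit proxy → queue []

Visit order: worker, ingest, gate, front, edge, core, router, ledger, mesh, auth, broker, leaf, sink, store, agent, peer, proxy

mesh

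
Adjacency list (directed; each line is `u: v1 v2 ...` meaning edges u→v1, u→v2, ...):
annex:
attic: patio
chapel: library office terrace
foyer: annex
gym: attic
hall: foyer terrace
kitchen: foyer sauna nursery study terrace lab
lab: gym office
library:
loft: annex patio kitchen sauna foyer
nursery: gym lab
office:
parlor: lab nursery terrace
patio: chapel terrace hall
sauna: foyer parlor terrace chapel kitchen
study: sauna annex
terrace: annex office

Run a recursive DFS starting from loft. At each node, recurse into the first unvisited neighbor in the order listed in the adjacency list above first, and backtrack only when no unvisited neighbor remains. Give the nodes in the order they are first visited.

loft annex patio chapel library office terrace hall foyer kitchen sauna parlor lab gym attic nursery study

Visit loft
loft → annex
loft → patio
patio → chapel
chapel → library
chapel → office
chapel → terrace
patio → hall
hall → foyer
loft → kitchen
kitchen → sauna
sauna → parlor
parlor → lab
lab → gym
gym → attic
parlor → nursery
kitchen → study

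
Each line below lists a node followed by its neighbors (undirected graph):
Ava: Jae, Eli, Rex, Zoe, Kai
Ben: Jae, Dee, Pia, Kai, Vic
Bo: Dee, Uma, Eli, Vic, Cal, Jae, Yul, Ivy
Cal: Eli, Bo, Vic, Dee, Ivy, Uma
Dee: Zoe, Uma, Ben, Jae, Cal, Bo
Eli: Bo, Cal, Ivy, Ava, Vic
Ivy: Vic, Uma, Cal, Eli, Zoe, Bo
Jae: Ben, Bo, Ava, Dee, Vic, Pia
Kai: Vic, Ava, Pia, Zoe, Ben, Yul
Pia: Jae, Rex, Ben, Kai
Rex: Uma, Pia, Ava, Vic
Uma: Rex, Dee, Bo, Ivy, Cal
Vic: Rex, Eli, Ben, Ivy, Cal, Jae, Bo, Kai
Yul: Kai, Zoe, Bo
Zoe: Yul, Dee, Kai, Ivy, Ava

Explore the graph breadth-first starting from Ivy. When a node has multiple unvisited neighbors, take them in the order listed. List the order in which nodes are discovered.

Visit Ivy; enqueue Vic, Uma, Cal, Eli, Zoe, Bo → queue [Vic, Uma, Cal, Eli, Zoe, Bo]
Visit Vic; enqueue Rex, Ben, Jae, Kai → queue [Uma, Cal, Eli, Zoe, Bo, Rex, Ben, Jae, Kai]
Visit Uma; enqueue Dee → queue [Cal, Eli, Zoe, Bo, Rex, Ben, Jae, Kai, Dee]
Visit Cal → queue [Eli, Zoe, Bo, Rex, Ben, Jae, Kai, Dee]
Visit Eli; enqueue Ava → queue [Zoe, Bo, Rex, Ben, Jae, Kai, Dee, Ava]
Visit Zoe; enqueue Yul → queue [Bo, Rex, Ben, Jae, Kai, Dee, Ava, Yul]
Visit Bo → queue [Rex, Ben, Jae, Kai, Dee, Ava, Yul]
Visit Rex; enqueue Pia → queue [Ben, Jae, Kai, Dee, Ava, Yul, Pia]
Visit Ben → queue [Jae, Kai, Dee, Ava, Yul, Pia]
Visit Jae → queue [Kai, Dee, Ava, Yul, Pia]
Visit Kai → queue [Dee, Ava, Yul, Pia]
Visit Dee → queue [Ava, Yul, Pia]
Visit Ava → queue [Yul, Pia]
Visit Yul → queue [Pia]
Visit Pia → queue []

Ivy → Vic → Uma → Cal → Eli → Zoe → Bo → Rex → Ben → Jae → Kai → Dee → Ava → Yul → Pia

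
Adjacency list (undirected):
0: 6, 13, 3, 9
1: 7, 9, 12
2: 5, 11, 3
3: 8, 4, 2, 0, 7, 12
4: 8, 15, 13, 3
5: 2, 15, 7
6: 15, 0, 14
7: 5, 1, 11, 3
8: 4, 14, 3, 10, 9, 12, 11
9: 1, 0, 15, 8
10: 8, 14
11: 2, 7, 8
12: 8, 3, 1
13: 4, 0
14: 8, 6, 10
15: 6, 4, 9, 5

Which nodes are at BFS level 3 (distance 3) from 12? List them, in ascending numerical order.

5, 6, 13, 15

Level 0: 12
Level 1: 1, 3, 8
Level 2: 0, 2, 4, 7, 9, 10, 11, 14
Level 3: 5, 6, 13, 15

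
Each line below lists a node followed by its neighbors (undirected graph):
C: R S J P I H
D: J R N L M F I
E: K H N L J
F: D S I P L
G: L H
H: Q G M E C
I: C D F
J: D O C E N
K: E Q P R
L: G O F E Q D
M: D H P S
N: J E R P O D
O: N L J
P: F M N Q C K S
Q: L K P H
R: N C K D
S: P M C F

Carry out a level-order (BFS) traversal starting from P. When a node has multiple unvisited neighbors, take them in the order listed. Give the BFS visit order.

Visit P; enqueue F, M, N, Q, C, K, S → queue [F, M, N, Q, C, K, S]
Visit F; enqueue D, I, L → queue [M, N, Q, C, K, S, D, I, L]
Visit M; enqueue H → queue [N, Q, C, K, S, D, I, L, H]
Visit N; enqueue J, E, R, O → queue [Q, C, K, S, D, I, L, H, J, E, R, O]
Visit Q → queue [C, K, S, D, I, L, H, J, E, R, O]
Visit C → queue [K, S, D, I, L, H, J, E, R, O]
Visit K → queue [S, D, I, L, H, J, E, R, O]
Visit S → queue [D, I, L, H, J, E, R, O]
Visit D → queue [I, L, H, J, E, R, O]
Visit I → queue [L, H, J, E, R, O]
Visit L; enqueue G → queue [H, J, E, R, O, G]
Visit H → queue [J, E, R, O, G]
Visit J → queue [E, R, O, G]
Visit E → queue [R, O, G]
Visit R → queue [O, G]
Visit O → queue [G]
Visit G → queue []

P → F → M → N → Q → C → K → S → D → I → L → H → J → E → R → O → G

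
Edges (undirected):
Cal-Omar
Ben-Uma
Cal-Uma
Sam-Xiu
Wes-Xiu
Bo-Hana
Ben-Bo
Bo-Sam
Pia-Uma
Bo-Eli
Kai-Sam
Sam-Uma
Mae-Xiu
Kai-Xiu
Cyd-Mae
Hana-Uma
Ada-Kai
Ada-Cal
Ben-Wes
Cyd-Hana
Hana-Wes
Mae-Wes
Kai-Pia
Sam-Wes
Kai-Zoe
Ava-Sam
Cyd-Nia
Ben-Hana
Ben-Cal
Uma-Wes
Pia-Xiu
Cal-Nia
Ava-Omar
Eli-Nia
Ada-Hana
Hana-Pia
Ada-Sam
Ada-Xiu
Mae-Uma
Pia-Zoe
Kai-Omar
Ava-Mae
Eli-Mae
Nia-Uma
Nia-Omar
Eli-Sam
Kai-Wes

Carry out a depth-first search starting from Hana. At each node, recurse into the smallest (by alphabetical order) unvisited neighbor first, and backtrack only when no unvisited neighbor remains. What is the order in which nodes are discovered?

Hana Ada Cal Ben Bo Eli Mae Ava Omar Kai Pia Uma Nia Cyd Sam Wes Xiu Zoe

Visit Hana
Hana → Ada
Ada → Cal
Cal → Ben
Ben → Bo
Bo → Eli
Eli → Mae
Mae → Ava
Ava → Omar
Omar → Kai
Kai → Pia
Pia → Uma
Uma → Nia
Nia → Cyd
Uma → Sam
Sam → Wes
Wes → Xiu
Pia → Zoe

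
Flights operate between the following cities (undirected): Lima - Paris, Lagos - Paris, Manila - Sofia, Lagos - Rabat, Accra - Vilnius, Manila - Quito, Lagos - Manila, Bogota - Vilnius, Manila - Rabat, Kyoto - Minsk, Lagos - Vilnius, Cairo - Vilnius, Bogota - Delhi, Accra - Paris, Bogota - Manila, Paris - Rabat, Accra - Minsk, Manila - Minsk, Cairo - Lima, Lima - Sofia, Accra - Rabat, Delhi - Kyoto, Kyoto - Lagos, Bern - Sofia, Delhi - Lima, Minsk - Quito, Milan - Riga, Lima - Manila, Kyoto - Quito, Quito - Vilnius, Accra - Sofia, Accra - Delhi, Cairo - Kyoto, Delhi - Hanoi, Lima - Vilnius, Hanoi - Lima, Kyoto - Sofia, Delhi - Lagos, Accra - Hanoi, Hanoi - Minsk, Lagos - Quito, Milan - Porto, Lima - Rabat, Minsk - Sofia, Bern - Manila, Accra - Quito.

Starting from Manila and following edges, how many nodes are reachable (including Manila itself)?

16

BFS from Manila visits: Manila, Sofia, Rabat, Quito, Minsk, Lima, Lagos, Bogota, Bern, Kyoto, Accra, Paris, Vilnius, Hanoi, Delhi, Cairo
Reachable nodes: 16 of 19 total.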